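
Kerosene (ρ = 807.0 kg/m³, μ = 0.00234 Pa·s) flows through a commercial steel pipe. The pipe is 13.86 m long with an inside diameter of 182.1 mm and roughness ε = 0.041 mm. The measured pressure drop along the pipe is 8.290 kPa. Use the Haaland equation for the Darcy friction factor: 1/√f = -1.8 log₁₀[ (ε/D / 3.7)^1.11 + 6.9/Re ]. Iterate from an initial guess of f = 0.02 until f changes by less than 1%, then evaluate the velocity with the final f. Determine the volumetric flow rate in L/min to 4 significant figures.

Q ≈ 6310 L/min

Rearranging Darcy-Weisbach: V = √(2·ΔP·D/(f·L·ρ)). With ε/D = 4.1e-05/0.1821 = 0.000225, iterate starting from f = 0.02:
  f = 0.02 → V = √(2·8290·0.1821/(0.02·13.86·807)) = 3.674 m/s; Re = ρVD/μ = 2.307e+05; f → 0.01674
  f = 0.01674 → V = 4.016 m/s; Re = 2.522e+05; f → 0.01657
  f = 0.01657 → V = 4.037 m/s; Re = 2.535e+05; f → 0.01656
Converged (Δf/f < 1%). With the final f = 0.01656: V = √(2·8290·0.1821/(0.01656·13.86·807)) = 4.038 m/s.
Q = V·A = 4.038·(π/4·0.1821²) = 0.1052 m³/s = 6310 L/min.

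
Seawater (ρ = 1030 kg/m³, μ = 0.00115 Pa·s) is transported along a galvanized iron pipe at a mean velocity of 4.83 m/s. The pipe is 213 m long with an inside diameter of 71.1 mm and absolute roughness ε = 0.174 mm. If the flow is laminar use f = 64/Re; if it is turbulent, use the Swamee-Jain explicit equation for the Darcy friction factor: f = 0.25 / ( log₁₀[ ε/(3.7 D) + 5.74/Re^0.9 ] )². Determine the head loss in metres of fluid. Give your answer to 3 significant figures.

h_f ≈ 90.4 m

Reynolds number Re = ρVD/μ = 1030 · 4.83 · 0.0711 / 0.00115 = 3.076e+05.
Re > 4000 → turbulent. Relative roughness ε/D = 0.000174/0.0711 = 0.00245. Swamee-Jain: f = 0.25/(log₁₀[0.00245/3.7 + 5.74/3.076e+05^0.9])² = 0.25/(log₁₀[0.000661 + 6.6e-05])² = 0.25/(-3.138)² = 0.02539.
Darcy-Weisbach: ΔP = f(L/D)(ρV²/2) = 0.02539·(213/0.0711)·(1030·4.83²/2) = 0.02539·2996·1.201e+04 = 9.137e+05 Pa.
Head loss h_f = ΔP/(ρg) = 9.137e+05/(1030·9.81) = 90.4 m.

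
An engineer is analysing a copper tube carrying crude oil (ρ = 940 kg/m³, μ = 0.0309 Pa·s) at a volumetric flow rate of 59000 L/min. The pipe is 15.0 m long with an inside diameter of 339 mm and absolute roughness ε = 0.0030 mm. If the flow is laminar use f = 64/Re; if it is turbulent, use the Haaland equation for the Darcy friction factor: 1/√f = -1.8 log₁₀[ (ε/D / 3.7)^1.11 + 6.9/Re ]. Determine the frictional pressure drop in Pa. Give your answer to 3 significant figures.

Q = 59000 L/min = 59000/60000 = 0.9833 m³/s.
Cross-sectional area A = πD²/4 = π(0.339)²/4 = 0.09026 m²; mean velocity V = Q/A = 0.9833/0.09026 = 10.89 m/s.
Reynolds number Re = ρVD/μ = 940 · 10.89 · 0.339 / 0.0309 = 1.124e+05.
Re > 4000 → turbulent. Relative roughness ε/D = 3e-06/0.339 = 8.85e-06. Haaland: 1/√f = -1.8 log₁₀[(8.85e-06/3.7)^1.11 + 6.9/1.124e+05] = -1.8 log₁₀[5.76e-07 + 6.14e-05] = 7.574, so f = 0.01743.
Darcy-Weisbach: ΔP = f(L/D)(ρV²/2) = 0.01743·(15/0.339)·(940·10.89²/2) = 0.01743·44.25·5.579e+04 = 4.303e+04 Pa.

ΔP ≈ 43000 Pa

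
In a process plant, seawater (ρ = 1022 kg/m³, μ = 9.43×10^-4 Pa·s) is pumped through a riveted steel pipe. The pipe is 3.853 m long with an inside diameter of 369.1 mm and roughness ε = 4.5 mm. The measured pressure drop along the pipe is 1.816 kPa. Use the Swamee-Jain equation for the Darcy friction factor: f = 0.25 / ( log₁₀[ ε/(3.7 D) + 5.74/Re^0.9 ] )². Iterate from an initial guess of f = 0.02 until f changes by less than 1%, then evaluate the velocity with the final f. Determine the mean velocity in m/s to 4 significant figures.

V ≈ 2.893 m/s

Rearranging Darcy-Weisbach: V = √(2·ΔP·D/(f·L·ρ)). With ε/D = 0.0045/0.3691 = 0.0122, iterate starting from f = 0.02:
  f = 0.02 → V = √(2·1816·0.3691/(0.02·3.853·1022)) = 4.126 m/s; Re = ρVD/μ = 1.65e+06; f → 0.04064
  f = 0.04064 → V = 2.894 m/s; Re = 1.158e+06; f → 0.04066
Converged (Δf/f < 1%). With the final f = 0.04066: V = √(2·1816·0.3691/(0.04066·3.853·1022)) = 2.893 m/s.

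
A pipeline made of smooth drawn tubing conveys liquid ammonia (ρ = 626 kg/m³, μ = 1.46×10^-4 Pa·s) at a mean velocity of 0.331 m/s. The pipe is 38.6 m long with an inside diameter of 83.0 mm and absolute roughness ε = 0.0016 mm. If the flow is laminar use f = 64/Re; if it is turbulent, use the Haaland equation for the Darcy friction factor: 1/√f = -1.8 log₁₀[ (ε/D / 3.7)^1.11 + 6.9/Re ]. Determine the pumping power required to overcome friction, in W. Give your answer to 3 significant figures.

P ≈ 0.494 W

Reynolds number Re = ρVD/μ = 626 · 0.331 · 0.083 / 0.000146 = 1.178e+05.
Re > 4000 → turbulent. Relative roughness ε/D = 1.6e-06/0.083 = 1.93e-05. Haaland: 1/√f = -1.8 log₁₀[(1.93e-05/3.7)^1.11 + 6.9/1.178e+05] = -1.8 log₁₀[1.37e-06 + 5.86e-05] = 7.6, so f = 0.01731.
Darcy-Weisbach: ΔP = f(L/D)(ρV²/2) = 0.01731·(38.6/0.083)·(626·0.331²/2) = 0.01731·465.1·34.29 = 276.1 Pa.
Q = V·A = 0.331·0.005411 = 0.001791 m³/s.
Pumping power P = QΔP = 0.001791·276.1 = 0.4945 W = 0.494 W.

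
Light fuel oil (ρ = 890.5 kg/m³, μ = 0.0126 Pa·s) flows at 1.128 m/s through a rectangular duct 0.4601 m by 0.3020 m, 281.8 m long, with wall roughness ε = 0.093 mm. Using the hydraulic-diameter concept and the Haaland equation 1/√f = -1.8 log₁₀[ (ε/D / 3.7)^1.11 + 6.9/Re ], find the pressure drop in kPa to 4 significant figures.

Hydraulic diameter D_h = 4A/P = 4·(0.4601·0.302)/(2·(0.4601+0.302)) = 0.5558/1.524 = 0.3647 m.
Re = ρVD_h/μ = 890.5·1.128·0.3647/0.0126 = 2.907e+04.
ε/D_h = 9.3e-05/0.3647 = 0.000255; Haaland gives 1/√f = -1.8 log₁₀[2.4e-05+0.000237] = 6.449, so f = 0.02405.
ΔP = f(L/D_h)(ρV²/2) = 0.02405·281.8/0.3647·566.5 = 1.053e+04 Pa.
ΔP = 10.53 kPa.

ΔP ≈ 10.53 kPa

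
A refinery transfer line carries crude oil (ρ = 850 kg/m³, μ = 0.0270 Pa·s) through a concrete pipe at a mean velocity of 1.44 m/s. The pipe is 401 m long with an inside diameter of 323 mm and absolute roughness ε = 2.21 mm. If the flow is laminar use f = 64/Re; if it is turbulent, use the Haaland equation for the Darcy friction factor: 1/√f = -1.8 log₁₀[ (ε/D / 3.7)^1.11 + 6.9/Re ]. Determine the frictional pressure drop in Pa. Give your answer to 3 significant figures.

ΔP ≈ 41400 Pa

Reynolds number Re = ρVD/μ = 850 · 1.44 · 0.323 / 0.027 = 1.464e+04.
Re > 4000 → turbulent. Relative roughness ε/D = 0.00221/0.323 = 0.00684. Haaland: 1/√f = -1.8 log₁₀[(0.00684/3.7)^1.11 + 6.9/1.464e+04] = -1.8 log₁₀[0.000925 + 0.000471] = 5.139, so f = 0.03787.
Darcy-Weisbach: ΔP = f(L/D)(ρV²/2) = 0.03787·(401/0.323)·(850·1.44²/2) = 0.03787·1241·881.3 = 4.143e+04 Pa.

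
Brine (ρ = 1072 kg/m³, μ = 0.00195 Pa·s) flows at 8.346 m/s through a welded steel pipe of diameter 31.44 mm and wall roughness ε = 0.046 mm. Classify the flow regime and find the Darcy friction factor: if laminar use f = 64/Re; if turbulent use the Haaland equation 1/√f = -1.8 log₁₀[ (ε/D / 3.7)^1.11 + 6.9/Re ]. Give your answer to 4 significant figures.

Re = ρVD/μ = 1072·8.346·0.03144/0.00195 = 1.443e+05.
Re > 4000 → turbulent. ε/D = 4.6e-05/0.03144 = 0.00146; Haaland: 1/√f = -1.8 log₁₀[0.000167 + 4.78e-05] = 6.602, so f = 0.02294.

f ≈ 0.02294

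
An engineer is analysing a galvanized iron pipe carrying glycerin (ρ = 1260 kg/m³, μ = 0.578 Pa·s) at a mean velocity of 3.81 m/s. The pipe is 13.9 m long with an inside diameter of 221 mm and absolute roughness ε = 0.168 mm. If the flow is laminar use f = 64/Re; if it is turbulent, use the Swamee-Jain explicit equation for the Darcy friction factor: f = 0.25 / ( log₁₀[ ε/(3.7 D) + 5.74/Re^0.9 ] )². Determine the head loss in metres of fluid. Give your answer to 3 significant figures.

Reynolds number Re = ρVD/μ = 1260 · 3.81 · 0.221 / 0.578 = 1836.
Re < 2300 → laminar flow, so f = 64/Re = 64/1836 = 0.03487 (the turbulent correlation is not needed).
Darcy-Weisbach: ΔP = f(L/D)(ρV²/2) = 0.03487·(13.9/0.221)·(1260·3.81²/2) = 0.03487·62.9·9145 = 2.006e+04 Pa.
Head loss h_f = ΔP/(ρg) = 2.006e+04/(1260·9.81) = 1.62 m.

h_f ≈ 1.62 m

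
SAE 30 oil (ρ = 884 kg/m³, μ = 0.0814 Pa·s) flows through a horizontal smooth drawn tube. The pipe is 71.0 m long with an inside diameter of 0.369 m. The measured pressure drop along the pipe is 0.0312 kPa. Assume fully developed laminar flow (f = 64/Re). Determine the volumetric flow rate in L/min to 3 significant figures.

Q ≈ 147 L/min

For laminar flow, f = 64/Re with Re = ρVD/μ, so Darcy-Weisbach reduces to ΔP = 32μLV/D². Solving for V: V = ΔP·D²/(32μL) = 31.2·(0.369)²/(32·0.0814·71) = 0.02297 m/s.
Check: Re = ρVD/μ = 884·0.02297·0.369/0.0814 = 92.05 < 2300, so the laminar assumption holds.
Q = V·A = 0.02297·(π/4·0.369²) = 0.002457 m³/s = 147 L/min.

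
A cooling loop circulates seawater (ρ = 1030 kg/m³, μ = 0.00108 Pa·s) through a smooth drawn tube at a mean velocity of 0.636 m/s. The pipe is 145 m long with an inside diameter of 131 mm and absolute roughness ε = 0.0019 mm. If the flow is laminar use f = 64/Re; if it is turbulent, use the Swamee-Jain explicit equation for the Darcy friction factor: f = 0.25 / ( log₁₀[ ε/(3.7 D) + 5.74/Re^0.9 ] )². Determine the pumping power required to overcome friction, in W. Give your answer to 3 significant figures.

Reynolds number Re = ρVD/μ = 1030 · 0.636 · 0.131 / 0.00108 = 7.946e+04.
Re > 4000 → turbulent. Relative roughness ε/D = 1.9e-06/0.131 = 1.45e-05. Swamee-Jain: f = 0.25/(log₁₀[1.45e-05/3.7 + 5.74/7.946e+04^0.9])² = 0.25/(log₁₀[3.92e-06 + 0.000223])² = 0.25/(-3.644)² = 0.01883.
Darcy-Weisbach: ΔP = f(L/D)(ρV²/2) = 0.01883·(145/0.131)·(1030·0.636²/2) = 0.01883·1107·208.3 = 4342 Pa.
Q = V·A = 0.636·0.01348 = 0.008572 m³/s.
Pumping power P = QΔP = 0.008572·4342 = 37.22 W = 37.2 W.

P ≈ 37.2 W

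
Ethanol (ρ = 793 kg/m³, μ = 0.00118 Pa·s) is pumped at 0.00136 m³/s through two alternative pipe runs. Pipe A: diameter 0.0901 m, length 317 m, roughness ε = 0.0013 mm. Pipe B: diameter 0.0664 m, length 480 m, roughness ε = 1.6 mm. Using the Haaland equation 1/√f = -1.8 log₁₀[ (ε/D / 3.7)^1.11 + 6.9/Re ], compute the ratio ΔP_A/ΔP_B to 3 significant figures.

Pipe A: V = Q/A = 0.00136/0.006376 = 0.2133 m/s; Re = 1.292e+04; ε/D = 1.44e-05; Haaland → f = 0.02884; ΔP_A = f(L/D)(ρV²/2) = 1830 Pa.
Pipe B: V = Q/A = 0.00136/0.003463 = 0.3927 m/s; Re = 1.753e+04; ε/D = 0.0241; Haaland → f = 0.05434; ΔP_B = f(L/D)(ρV²/2) = 2.402e+04 Pa.
ΔP_A/ΔP_B = 1830/2.402e+04 = 0.0762.

ΔP_A/ΔP_B ≈ 0.0762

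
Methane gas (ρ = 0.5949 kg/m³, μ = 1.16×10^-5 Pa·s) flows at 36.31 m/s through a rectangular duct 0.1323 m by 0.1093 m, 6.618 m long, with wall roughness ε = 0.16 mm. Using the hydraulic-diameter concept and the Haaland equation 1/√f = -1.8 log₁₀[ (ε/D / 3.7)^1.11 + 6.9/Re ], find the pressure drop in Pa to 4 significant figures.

Hydraulic diameter D_h = 4A/P = 4·(0.1323·0.1093)/(2·(0.1323+0.1093)) = 0.05784/0.4832 = 0.1197 m.
Re = ρVD_h/μ = 0.5949·36.31·0.1197/1.16e-05 = 2.229e+05.
ε/D_h = 0.00016/0.1197 = 0.00134; Haaland gives 1/√f = -1.8 log₁₀[0.000151+3.1e-05] = 6.732, so f = 0.02207.
ΔP = f(L/D_h)(ρV²/2) = 0.02207·6.618/0.1197·392.2 = 478.4 Pa.

ΔP ≈ 478.4 Pa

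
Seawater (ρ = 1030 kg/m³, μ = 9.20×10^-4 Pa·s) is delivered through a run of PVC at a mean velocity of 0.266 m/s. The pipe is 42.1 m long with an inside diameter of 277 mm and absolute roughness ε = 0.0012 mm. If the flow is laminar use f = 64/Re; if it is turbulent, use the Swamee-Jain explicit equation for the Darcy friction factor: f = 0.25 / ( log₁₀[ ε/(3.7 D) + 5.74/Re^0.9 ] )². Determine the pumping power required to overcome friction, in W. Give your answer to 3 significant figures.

P ≈ 1.65 W

Reynolds number Re = ρVD/μ = 1030 · 0.266 · 0.277 / 0.00092 = 8.249e+04.
Re > 4000 → turbulent. Relative roughness ε/D = 1.2e-06/0.277 = 4.33e-06. Swamee-Jain: f = 0.25/(log₁₀[4.33e-06/3.7 + 5.74/8.249e+04^0.9])² = 0.25/(log₁₀[1.17e-06 + 0.000216])² = 0.25/(-3.664)² = 0.01863.
Darcy-Weisbach: ΔP = f(L/D)(ρV²/2) = 0.01863·(42.1/0.277)·(1030·0.266²/2) = 0.01863·152·36.44 = 103.2 Pa.
Q = V·A = 0.266·0.06026 = 0.01603 m³/s.
Pumping power P = QΔP = 0.01603·103.2 = 1.654 W = 1.65 W.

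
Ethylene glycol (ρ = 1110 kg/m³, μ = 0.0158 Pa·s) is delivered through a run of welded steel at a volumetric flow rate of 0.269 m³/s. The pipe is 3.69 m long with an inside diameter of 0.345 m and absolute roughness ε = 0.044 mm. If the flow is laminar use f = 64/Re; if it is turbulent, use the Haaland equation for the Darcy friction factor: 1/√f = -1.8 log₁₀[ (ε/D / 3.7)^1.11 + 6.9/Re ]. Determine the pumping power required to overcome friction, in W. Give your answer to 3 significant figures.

Cross-sectional area A = πD²/4 = π(0.345)²/4 = 0.09348 m²; mean velocity V = Q/A = 0.269/0.09348 = 2.878 m/s.
Reynolds number Re = ρVD/μ = 1110 · 2.878 · 0.345 / 0.0158 = 6.974e+04.
Re > 4000 → turbulent. Relative roughness ε/D = 4.4e-05/0.345 = 0.000128. Haaland: 1/√f = -1.8 log₁₀[(0.000128/3.7)^1.11 + 6.9/6.974e+04] = -1.8 log₁₀[1.11e-05 + 9.89e-05] = 7.125, so f = 0.0197.
Darcy-Weisbach: ΔP = f(L/D)(ρV²/2) = 0.0197·(3.69/0.345)·(1110·2.878²/2) = 0.0197·10.7·4596 = 968.2 Pa.
Pumping power P = QΔP = 0.269·968.2 = 260.5 W = 260 W.

P ≈ 260 W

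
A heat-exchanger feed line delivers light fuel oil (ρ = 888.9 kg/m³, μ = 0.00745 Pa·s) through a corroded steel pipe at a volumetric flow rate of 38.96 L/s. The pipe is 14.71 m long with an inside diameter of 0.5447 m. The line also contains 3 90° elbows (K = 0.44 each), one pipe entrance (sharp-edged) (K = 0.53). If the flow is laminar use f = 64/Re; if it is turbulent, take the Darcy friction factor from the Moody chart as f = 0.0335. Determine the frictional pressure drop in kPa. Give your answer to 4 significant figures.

ΔP ≈ 0.03422 kPa

Q = 38.96 L/s = 38.96/1000 = 0.03896 m³/s.
Cross-sectional area A = πD²/4 = π(0.5447)²/4 = 0.233 m²; mean velocity V = Q/A = 0.03896/0.233 = 0.1672 m/s.
Reynolds number Re = ρVD/μ = 888.9 · 0.1672 · 0.5447 / 0.00745 = 1.087e+04.
Re > 4000 → turbulent; use the Moody-chart value f = 0.0335.
Total minor-loss coefficient ΣK = 3·0.44 + 1·0.53 = 1.85.
ΔP = [f·L/D + ΣK]·(ρV²/2) = [0.0335·14.71/0.5447 + 1.85]·(888.9·0.1672²/2) = [0.9047 + 1.85]·12.42 = 34.22 Pa.
ΔP = 34.22 Pa = 0.03422 kPa.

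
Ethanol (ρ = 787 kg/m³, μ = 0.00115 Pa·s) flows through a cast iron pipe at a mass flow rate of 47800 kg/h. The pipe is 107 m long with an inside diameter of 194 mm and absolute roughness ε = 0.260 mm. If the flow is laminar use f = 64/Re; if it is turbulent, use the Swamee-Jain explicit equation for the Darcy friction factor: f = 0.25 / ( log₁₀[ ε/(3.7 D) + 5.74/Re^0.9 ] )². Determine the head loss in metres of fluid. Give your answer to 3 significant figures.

h_f ≈ 0.220 m

ṁ = 47800 kg/h = 47800/3600 = 13.28 kg/s.
A = πD²/4 = π(0.194)²/4 = 0.02956 m²; mean velocity V = ṁ/(ρA) = 13.28/(787 · 0.02956) = 0.5708 m/s.
Reynolds number Re = ρVD/μ = 787 · 0.5708 · 0.194 / 0.00115 = 7.578e+04.
Re > 4000 → turbulent. Relative roughness ε/D = 0.00026/0.194 = 0.00134. Swamee-Jain: f = 0.25/(log₁₀[0.00134/3.7 + 5.74/7.578e+04^0.9])² = 0.25/(log₁₀[0.000362 + 0.000233])² = 0.25/(-3.225)² = 0.02403.
Darcy-Weisbach: ΔP = f(L/D)(ρV²/2) = 0.02403·(107/0.194)·(787·0.5708²/2) = 0.02403·551.5·128.2 = 1699 Pa.
Head loss h_f = ΔP/(ρg) = 1699/(787·9.81) = 0.220 m.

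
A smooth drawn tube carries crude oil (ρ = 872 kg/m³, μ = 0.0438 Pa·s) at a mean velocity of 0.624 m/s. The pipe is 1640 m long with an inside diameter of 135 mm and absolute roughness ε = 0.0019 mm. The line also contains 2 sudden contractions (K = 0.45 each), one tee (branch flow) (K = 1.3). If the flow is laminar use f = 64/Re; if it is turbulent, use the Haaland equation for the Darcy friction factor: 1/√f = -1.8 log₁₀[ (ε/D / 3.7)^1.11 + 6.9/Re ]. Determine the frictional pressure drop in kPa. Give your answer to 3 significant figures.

Reynolds number Re = ρVD/μ = 872 · 0.624 · 0.135 / 0.0438 = 1677.
Re < 2300 → laminar flow, so f = 64/Re = 64/1677 = 0.03816 (the turbulent correlation is not needed).
Total minor-loss coefficient ΣK = 2·0.45 + 1·1.3 = 2.2.
ΔP = [f·L/D + ΣK]·(ρV²/2) = [0.03816·1640/0.135 + 2.2]·(872·0.624²/2) = [463.6 + 2.2]·169.8 = 7.908e+04 Pa.
ΔP = 7.908e+04 Pa = 79.1 kPa.

ΔP ≈ 79.1 kPa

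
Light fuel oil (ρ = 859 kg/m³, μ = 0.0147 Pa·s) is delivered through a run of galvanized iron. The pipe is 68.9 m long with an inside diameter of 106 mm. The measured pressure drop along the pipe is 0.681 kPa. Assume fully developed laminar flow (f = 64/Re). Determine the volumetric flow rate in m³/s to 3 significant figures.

Q ≈ 0.00208 m³/s

For laminar flow, f = 64/Re with Re = ρVD/μ, so Darcy-Weisbach reduces to ΔP = 32μLV/D². Solving for V: V = ΔP·D²/(32μL) = 681·(0.106)²/(32·0.0147·68.9) = 0.2361 m/s.
Check: Re = ρVD/μ = 859·0.2361·0.106/0.0147 = 1462 < 2300, so the laminar assumption holds.
Q = V·A = 0.2361·(π/4·0.106²) = 0.002083 m³/s = 0.00208 m³/s.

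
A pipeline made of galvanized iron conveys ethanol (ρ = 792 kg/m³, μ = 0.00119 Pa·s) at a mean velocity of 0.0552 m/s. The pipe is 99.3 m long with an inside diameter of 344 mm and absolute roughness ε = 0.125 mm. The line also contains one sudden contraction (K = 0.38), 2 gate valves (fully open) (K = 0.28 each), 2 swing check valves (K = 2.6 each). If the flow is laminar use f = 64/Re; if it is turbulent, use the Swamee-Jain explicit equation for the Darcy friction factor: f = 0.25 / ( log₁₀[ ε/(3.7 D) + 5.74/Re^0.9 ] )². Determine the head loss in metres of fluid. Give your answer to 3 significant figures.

h_f ≈ 0.00229 m

Reynolds number Re = ρVD/μ = 792 · 0.0552 · 0.344 / 0.00119 = 1.264e+04.
Re > 4000 → turbulent. Relative roughness ε/D = 0.000125/0.344 = 0.000363. Swamee-Jain: f = 0.25/(log₁₀[0.000363/3.7 + 5.74/1.264e+04^0.9])² = 0.25/(log₁₀[9.82e-05 + 0.00117])² = 0.25/(-2.898)² = 0.02978.
Total minor-loss coefficient ΣK = 1·0.38 + 2·0.28 + 2·2.6 = 6.14.
ΔP = [f·L/D + ΣK]·(ρV²/2) = [0.02978·99.3/0.344 + 6.14]·(792·0.0552²/2) = [8.596 + 6.14]·1.207 = 17.78 Pa.
Head loss h_f = ΔP/(ρg) = 17.78/(792·9.81) = 0.00229 m.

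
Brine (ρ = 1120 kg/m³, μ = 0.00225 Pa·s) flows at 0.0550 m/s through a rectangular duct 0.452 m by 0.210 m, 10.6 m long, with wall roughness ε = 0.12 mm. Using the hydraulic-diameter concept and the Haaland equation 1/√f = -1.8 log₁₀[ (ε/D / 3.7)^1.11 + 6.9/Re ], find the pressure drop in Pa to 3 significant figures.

ΔP ≈ 2.10 Pa

Hydraulic diameter D_h = 4A/P = 4·(0.452·0.21)/(2·(0.452+0.21)) = 0.3797/1.324 = 0.2868 m.
Re = ρVD_h/μ = 1120·0.055·0.2868/0.00225 = 7851.
ε/D_h = 0.00012/0.2868 = 0.000418; Haaland gives 1/√f = -1.8 log₁₀[4.16e-05+0.000879] = 5.465, so f = 0.03349.
ΔP = f(L/D_h)(ρV²/2) = 0.03349·10.6/0.2868·1.694 = 2.097 Pa.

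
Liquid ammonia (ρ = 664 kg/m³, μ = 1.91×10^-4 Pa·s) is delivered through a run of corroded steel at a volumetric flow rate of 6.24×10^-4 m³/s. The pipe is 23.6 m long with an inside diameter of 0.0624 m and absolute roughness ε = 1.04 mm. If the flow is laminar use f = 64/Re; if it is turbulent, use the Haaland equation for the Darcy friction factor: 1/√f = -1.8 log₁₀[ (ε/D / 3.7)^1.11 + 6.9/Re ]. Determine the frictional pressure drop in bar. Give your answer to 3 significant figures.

Cross-sectional area A = πD²/4 = π(0.0624)²/4 = 0.003058 m²; mean velocity V = Q/A = 0.000624/0.003058 = 0.204 m/s.
Reynolds number Re = ρVD/μ = 664 · 0.204 · 0.0624 / 0.000191 = 4.426e+04.
Re > 4000 → turbulent. Relative roughness ε/D = 0.00104/0.0624 = 0.0167. Haaland: 1/√f = -1.8 log₁₀[(0.0167/3.7)^1.11 + 6.9/4.426e+04] = -1.8 log₁₀[0.00249 + 0.000156] = 4.64, so f = 0.04644.
Darcy-Weisbach: ΔP = f(L/D)(ρV²/2) = 0.04644·(23.6/0.0624)·(664·0.204²/2) = 0.04644·378.2·13.82 = 242.8 Pa.
ΔP = 242.8 Pa = 0.00243 bar.

ΔP ≈ 0.00243 bar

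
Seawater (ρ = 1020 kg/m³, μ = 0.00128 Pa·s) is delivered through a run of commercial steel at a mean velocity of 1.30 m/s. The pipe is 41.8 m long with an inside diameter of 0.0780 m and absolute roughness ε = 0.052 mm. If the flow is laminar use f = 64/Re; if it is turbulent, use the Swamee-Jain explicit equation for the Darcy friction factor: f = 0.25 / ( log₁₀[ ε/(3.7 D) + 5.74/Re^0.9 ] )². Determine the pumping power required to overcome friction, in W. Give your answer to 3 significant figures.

Reynolds number Re = ρVD/μ = 1020 · 1.3 · 0.078 / 0.00128 = 8.08e+04.
Re > 4000 → turbulent. Relative roughness ε/D = 5.2e-05/0.078 = 0.000667. Swamee-Jain: f = 0.25/(log₁₀[0.000667/3.7 + 5.74/8.08e+04^0.9])² = 0.25/(log₁₀[0.00018 + 0.00022])² = 0.25/(-3.398)² = 0.02165.
Darcy-Weisbach: ΔP = f(L/D)(ρV²/2) = 0.02165·(41.8/0.078)·(1020·1.3²/2) = 0.02165·535.9·861.9 = 1e+04 Pa.
Q = V·A = 1.3·0.004778 = 0.006212 m³/s.
Pumping power P = QΔP = 0.006212·1e+04 = 62.13 W = 62.1 W.

P ≈ 62.1 W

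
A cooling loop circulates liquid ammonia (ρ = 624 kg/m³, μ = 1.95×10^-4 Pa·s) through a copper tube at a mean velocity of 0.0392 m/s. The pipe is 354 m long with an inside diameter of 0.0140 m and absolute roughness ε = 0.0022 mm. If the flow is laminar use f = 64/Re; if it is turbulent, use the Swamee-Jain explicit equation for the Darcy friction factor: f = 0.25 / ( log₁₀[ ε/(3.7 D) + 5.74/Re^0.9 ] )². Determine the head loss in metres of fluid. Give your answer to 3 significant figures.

h_f ≈ 0.0722 m

Reynolds number Re = ρVD/μ = 624 · 0.0392 · 0.014 / 0.000195 = 1756.
Re < 2300 → laminar flow, so f = 64/Re = 64/1756 = 0.03644 (the turbulent correlation is not needed).
Darcy-Weisbach: ΔP = f(L/D)(ρV²/2) = 0.03644·(354/0.014)·(624·0.0392²/2) = 0.03644·2.529e+04·0.4794 = 441.8 Pa.
Head loss h_f = ΔP/(ρg) = 441.8/(624·9.81) = 0.0722 m.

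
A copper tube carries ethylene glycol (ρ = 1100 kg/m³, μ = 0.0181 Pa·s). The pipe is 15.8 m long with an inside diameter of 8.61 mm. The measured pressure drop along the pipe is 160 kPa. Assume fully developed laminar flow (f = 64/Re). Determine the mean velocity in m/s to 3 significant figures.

V ≈ 1.30 m/s

For laminar flow, f = 64/Re with Re = ρVD/μ, so Darcy-Weisbach reduces to ΔP = 32μLV/D². Solving for V: V = ΔP·D²/(32μL) = 1.6e+05·(0.00861)²/(32·0.0181·15.8) = 1.296 m/s.
Check: Re = ρVD/μ = 1100·1.296·0.00861/0.0181 = 678.2 < 2300, so the laminar assumption holds.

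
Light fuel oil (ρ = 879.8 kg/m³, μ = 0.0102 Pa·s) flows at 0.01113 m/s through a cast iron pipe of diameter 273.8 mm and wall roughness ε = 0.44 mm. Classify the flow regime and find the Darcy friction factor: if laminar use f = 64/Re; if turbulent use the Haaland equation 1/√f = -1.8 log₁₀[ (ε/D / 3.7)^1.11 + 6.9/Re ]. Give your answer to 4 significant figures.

Re = ρVD/μ = 879.8·0.01113·0.2738/0.0102 = 262.9.
Re < 2300 → laminar, so f = 64/Re = 0.2435 (roughness is irrelevant in laminar flow).

f ≈ 0.2435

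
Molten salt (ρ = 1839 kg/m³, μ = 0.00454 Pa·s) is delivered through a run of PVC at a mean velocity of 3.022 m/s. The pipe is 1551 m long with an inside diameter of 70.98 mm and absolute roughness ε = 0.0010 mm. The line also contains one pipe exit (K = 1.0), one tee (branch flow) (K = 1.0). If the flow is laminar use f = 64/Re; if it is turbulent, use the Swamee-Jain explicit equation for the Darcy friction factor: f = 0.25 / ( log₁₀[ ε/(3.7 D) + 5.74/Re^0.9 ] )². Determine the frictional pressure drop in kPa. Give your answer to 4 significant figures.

ΔP ≈ 3407 kPa

Reynolds number Re = ρVD/μ = 1839 · 3.022 · 0.07098 / 0.00454 = 8.689e+04.
Re > 4000 → turbulent. Relative roughness ε/D = 1e-06/0.07098 = 1.41e-05. Swamee-Jain: f = 0.25/(log₁₀[1.41e-05/3.7 + 5.74/8.689e+04^0.9])² = 0.25/(log₁₀[3.81e-06 + 0.000206])² = 0.25/(-3.678)² = 0.01848.
Total minor-loss coefficient ΣK = 1·1 + 1·1 = 2.
ΔP = [f·L/D + ΣK]·(ρV²/2) = [0.01848·1551/0.07098 + 2]·(1839·3.022²/2) = [403.8 + 2]·8397 = 3.407e+06 Pa.
ΔP = 3.407e+06 Pa = 3407 kPa.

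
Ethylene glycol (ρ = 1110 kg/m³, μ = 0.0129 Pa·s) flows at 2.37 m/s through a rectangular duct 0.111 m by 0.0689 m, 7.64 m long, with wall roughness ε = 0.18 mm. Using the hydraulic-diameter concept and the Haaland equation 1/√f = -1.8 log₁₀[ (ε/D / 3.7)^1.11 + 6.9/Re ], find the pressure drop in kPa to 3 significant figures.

ΔP ≈ 8.51 kPa

Hydraulic diameter D_h = 4A/P = 4·(0.111·0.0689)/(2·(0.111+0.0689)) = 0.03059/0.3598 = 0.08502 m.
Re = ρVD_h/μ = 1110·2.37·0.08502/0.0129 = 1.734e+04.
ε/D_h = 0.00018/0.08502 = 0.00212; Haaland gives 1/√f = -1.8 log₁₀[0.000252+0.000398] = 5.737, so f = 0.03038.
ΔP = f(L/D_h)(ρV²/2) = 0.03038·7.64/0.08502·3117 = 8510 Pa.
ΔP = 8.51 kPa.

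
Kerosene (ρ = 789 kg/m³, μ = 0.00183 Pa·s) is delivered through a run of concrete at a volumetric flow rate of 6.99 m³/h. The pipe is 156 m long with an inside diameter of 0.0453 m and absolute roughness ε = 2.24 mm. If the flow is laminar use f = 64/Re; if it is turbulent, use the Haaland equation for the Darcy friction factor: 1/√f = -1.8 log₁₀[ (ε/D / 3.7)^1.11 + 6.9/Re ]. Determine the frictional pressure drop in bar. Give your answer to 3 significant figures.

Q = 6.99 m³/h = 6.99/3600 = 0.001942 m³/s.
Cross-sectional area A = πD²/4 = π(0.0453)²/4 = 0.001612 m²; mean velocity V = Q/A = 0.001942/0.001612 = 1.205 m/s.
Reynolds number Re = ρVD/μ = 789 · 1.205 · 0.0453 / 0.00183 = 2.353e+04.
Re > 4000 → turbulent. Relative roughness ε/D = 0.00224/0.0453 = 0.0494. Haaland: 1/√f = -1.8 log₁₀[(0.0494/3.7)^1.11 + 6.9/2.353e+04] = -1.8 log₁₀[0.00831 + 0.000293] = 3.717, so f = 0.07237.
Darcy-Weisbach: ΔP = f(L/D)(ρV²/2) = 0.07237·(156/0.0453)·(789·1.205²/2) = 0.07237·3444·572.6 = 1.427e+05 Pa.
ΔP = 1.427e+05 Pa = 1.43 bar.

ΔP ≈ 1.43 bar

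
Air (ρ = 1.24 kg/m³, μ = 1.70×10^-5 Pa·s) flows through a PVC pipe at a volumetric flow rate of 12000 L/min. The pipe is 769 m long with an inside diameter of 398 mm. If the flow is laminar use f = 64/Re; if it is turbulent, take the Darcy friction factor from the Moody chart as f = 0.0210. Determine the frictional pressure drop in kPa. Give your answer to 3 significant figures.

Q = 12000 L/min = 12000/60000 = 0.2 m³/s.
Cross-sectional area A = πD²/4 = π(0.398)²/4 = 0.1244 m²; mean velocity V = Q/A = 0.2/0.1244 = 1.608 m/s.
Reynolds number Re = ρVD/μ = 1.24 · 1.608 · 0.398 / 1.7e-05 = 4.667e+04.
Re > 4000 → turbulent; use the Moody-chart value f = 0.0210.
Darcy-Weisbach: ΔP = f(L/D)(ρV²/2) = 0.021·(769/0.398)·(1.24·1.608²/2) = 0.021·1932·1.602 = 65.01 Pa.
ΔP = 65.01 Pa = 0.0650 kPa.

ΔP ≈ 0.0650 kPa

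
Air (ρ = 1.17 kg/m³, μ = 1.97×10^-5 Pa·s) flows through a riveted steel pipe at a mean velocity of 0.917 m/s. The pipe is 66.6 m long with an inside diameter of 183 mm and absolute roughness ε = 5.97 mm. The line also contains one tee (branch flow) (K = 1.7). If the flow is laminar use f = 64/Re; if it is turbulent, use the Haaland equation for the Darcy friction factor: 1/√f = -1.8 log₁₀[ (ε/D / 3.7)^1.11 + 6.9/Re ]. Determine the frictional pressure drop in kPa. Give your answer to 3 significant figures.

Reynolds number Re = ρVD/μ = 1.17 · 0.917 · 0.183 / 1.97e-05 = 9966.
Re > 4000 → turbulent. Relative roughness ε/D = 0.00597/0.183 = 0.0326. Haaland: 1/√f = -1.8 log₁₀[(0.0326/3.7)^1.11 + 6.9/9966] = -1.8 log₁₀[0.00524 + 0.000692] = 4.008, so f = 0.06224.
Total minor-loss coefficient ΣK = 1·1.7 = 1.7.
ΔP = [f·L/D + ΣK]·(ρV²/2) = [0.06224·66.6/0.183 + 1.7]·(1.17·0.917²/2) = [22.65 + 1.7]·0.4919 = 11.98 Pa.
ΔP = 11.98 Pa = 0.0120 kPa.

ΔP ≈ 0.0120 kPa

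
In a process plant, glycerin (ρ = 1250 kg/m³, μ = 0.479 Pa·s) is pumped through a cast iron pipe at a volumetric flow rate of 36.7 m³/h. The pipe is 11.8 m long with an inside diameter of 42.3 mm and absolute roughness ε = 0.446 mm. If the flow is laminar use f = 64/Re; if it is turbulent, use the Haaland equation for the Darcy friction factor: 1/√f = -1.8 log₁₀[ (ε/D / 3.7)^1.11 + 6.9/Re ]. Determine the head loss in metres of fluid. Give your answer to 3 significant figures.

Q = 36.7 m³/h = 36.7/3600 = 0.01019 m³/s.
Cross-sectional area A = πD²/4 = π(0.0423)²/4 = 0.001405 m²; mean velocity V = Q/A = 0.01019/0.001405 = 7.254 m/s.
Reynolds number Re = ρVD/μ = 1250 · 7.254 · 0.0423 / 0.479 = 800.8.
Re < 2300 → laminar flow, so f = 64/Re = 64/800.8 = 0.07992 (the turbulent correlation is not needed).
Darcy-Weisbach: ΔP = f(L/D)(ρV²/2) = 0.07992·(11.8/0.0423)·(1250·7.254²/2) = 0.07992·279·3.289e+04 = 7.333e+05 Pa.
Head loss h_f = ΔP/(ρg) = 7.333e+05/(1250·9.81) = 59.8 m.

h_f ≈ 59.8 m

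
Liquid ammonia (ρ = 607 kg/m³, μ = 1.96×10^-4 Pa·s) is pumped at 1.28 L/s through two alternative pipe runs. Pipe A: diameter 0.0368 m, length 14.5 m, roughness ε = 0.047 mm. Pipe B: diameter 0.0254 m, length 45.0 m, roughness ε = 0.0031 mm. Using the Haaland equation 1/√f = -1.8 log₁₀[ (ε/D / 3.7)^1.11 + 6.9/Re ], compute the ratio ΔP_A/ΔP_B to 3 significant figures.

Pipe A: V = Q/A = 0.00128/0.001064 = 1.203 m/s; Re = 1.372e+05; ε/D = 0.00128; Haaland → f = 0.0224; ΔP_A = f(L/D)(ρV²/2) = 3879 Pa.
Pipe B: V = Q/A = 0.00128/0.0005067 = 2.526 m/s; Re = 1.987e+05; ε/D = 0.000122; Haaland → f = 0.01636; ΔP_B = f(L/D)(ρV²/2) = 5.613e+04 Pa.
ΔP_A/ΔP_B = 3879/5.613e+04 = 0.0691.

ΔP_A/ΔP_B ≈ 0.0691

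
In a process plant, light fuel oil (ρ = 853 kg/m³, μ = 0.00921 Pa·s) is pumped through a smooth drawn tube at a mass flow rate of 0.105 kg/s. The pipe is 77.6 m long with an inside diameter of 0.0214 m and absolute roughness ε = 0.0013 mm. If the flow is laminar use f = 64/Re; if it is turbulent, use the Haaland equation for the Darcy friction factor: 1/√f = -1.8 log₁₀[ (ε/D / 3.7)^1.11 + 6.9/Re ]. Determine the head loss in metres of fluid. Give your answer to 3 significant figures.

A = πD²/4 = π(0.0214)²/4 = 0.0003597 m²; mean velocity V = ṁ/(ρA) = 0.105/(853 · 0.0003597) = 0.3422 m/s.
Reynolds number Re = ρVD/μ = 853 · 0.3422 · 0.0214 / 0.00921 = 678.3.
Re < 2300 → laminar flow, so f = 64/Re = 64/678.3 = 0.09435 (the turbulent correlation is not needed).
Darcy-Weisbach: ΔP = f(L/D)(ρV²/2) = 0.09435·(77.6/0.0214)·(853·0.3422²/2) = 0.09435·3626·49.95 = 1.709e+04 Pa.
Head loss h_f = ΔP/(ρg) = 1.709e+04/(853·9.81) = 2.04 m.

h_f ≈ 2.04 m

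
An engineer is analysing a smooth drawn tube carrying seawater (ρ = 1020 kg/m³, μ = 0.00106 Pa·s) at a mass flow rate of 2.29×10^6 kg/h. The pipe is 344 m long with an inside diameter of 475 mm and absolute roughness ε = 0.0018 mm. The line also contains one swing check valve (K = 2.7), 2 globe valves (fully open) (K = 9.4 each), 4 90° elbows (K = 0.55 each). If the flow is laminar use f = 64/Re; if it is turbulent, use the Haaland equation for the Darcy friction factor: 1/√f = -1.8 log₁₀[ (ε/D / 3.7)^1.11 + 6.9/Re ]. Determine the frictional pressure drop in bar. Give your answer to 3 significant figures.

ΔP ≈ 1.99 bar

ṁ = 2.29×10^6 kg/h = 2.29×10^6/3600 = 636.1 kg/s.
A = πD²/4 = π(0.475)²/4 = 0.1772 m²; mean velocity V = ṁ/(ρA) = 636.1/(1020 · 0.1772) = 3.519 m/s.
Reynolds number Re = ρVD/μ = 1020 · 3.519 · 0.475 / 0.00106 = 1.609e+06.
Re > 4000 → turbulent. Relative roughness ε/D = 1.8e-06/0.475 = 3.79e-06. Haaland: 1/√f = -1.8 log₁₀[(3.79e-06/3.7)^1.11 + 6.9/1.609e+06] = -1.8 log₁₀[2.25e-07 + 4.29e-06] = 9.622, so f = 0.0108.
Total minor-loss coefficient ΣK = 1·2.7 + 2·9.4 + 4·0.55 = 23.7.
ΔP = [f·L/D + ΣK]·(ρV²/2) = [0.0108·344/0.475 + 23.7]·(1020·3.519²/2) = [7.823 + 23.7]·6317 = 1.991e+05 Pa.
ΔP = 1.991e+05 Pa = 1.99 bar.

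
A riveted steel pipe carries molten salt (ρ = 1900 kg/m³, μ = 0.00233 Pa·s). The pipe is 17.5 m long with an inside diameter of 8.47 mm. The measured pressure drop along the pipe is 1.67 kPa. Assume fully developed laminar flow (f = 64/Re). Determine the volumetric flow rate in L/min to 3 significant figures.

Q ≈ 0.310 L/min

For laminar flow, f = 64/Re with Re = ρVD/μ, so Darcy-Weisbach reduces to ΔP = 32μLV/D². Solving for V: V = ΔP·D²/(32μL) = 1670·(0.00847)²/(32·0.00233·17.5) = 0.09182 m/s.
Check: Re = ρVD/μ = 1900·0.09182·0.00847/0.00233 = 634.2 < 2300, so the laminar assumption holds.
Q = V·A = 0.09182·(π/4·0.00847²) = 5.174e-06 m³/s = 0.310 L/min.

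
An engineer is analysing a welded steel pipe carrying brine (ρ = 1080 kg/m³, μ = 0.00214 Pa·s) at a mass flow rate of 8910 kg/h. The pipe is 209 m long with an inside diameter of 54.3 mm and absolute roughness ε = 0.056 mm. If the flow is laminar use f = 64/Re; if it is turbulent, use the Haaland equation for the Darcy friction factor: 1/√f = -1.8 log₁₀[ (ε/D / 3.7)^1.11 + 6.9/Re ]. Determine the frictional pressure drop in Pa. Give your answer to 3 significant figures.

ṁ = 8910 kg/h = 8910/3600 = 2.475 kg/s.
A = πD²/4 = π(0.0543)²/4 = 0.002316 m²; mean velocity V = ṁ/(ρA) = 2.475/(1080 · 0.002316) = 0.9896 m/s.
Reynolds number Re = ρVD/μ = 1080 · 0.9896 · 0.0543 / 0.00214 = 2.712e+04.
Re > 4000 → turbulent. Relative roughness ε/D = 5.6e-05/0.0543 = 0.00103. Haaland: 1/√f = -1.8 log₁₀[(0.00103/3.7)^1.11 + 6.9/2.712e+04] = -1.8 log₁₀[0.000113 + 0.000254] = 6.182, so f = 0.02617.
Darcy-Weisbach: ΔP = f(L/D)(ρV²/2) = 0.02617·(209/0.0543)·(1080·0.9896²/2) = 0.02617·3849·528.8 = 5.326e+04 Pa.

ΔP ≈ 53300 Pa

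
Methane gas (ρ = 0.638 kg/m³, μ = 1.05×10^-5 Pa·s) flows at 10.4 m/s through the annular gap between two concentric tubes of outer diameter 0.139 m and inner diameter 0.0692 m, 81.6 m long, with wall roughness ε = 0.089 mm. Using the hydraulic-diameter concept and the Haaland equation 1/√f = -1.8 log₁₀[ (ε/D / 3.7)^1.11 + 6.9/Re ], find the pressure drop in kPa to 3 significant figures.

Hydraulic diameter D_h = 4A/P = D_o - D_i = 0.139 - 0.0692 = 0.0698 m.
Re = ρVD_h/μ = 0.638·10.4·0.0698/1.05e-05 = 4.411e+04.
ε/D_h = 8.9e-05/0.0698 = 0.00128; Haaland gives 1/√f = -1.8 log₁₀[0.000143+0.000156] = 6.342, so f = 0.02486.
ΔP = f(L/D_h)(ρV²/2) = 0.02486·81.6/0.0698·34.5 = 1003 Pa.
ΔP = 1.00 kPa.

ΔP ≈ 1.00 kPa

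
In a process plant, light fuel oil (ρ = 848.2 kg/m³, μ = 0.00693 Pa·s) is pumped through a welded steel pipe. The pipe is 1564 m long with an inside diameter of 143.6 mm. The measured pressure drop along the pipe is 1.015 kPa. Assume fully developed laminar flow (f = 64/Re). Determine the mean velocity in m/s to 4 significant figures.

V ≈ 0.06035 m/s

For laminar flow, f = 64/Re with Re = ρVD/μ, so Darcy-Weisbach reduces to ΔP = 32μLV/D². Solving for V: V = ΔP·D²/(32μL) = 1015·(0.1436)²/(32·0.00693·1564) = 0.06035 m/s.
Check: Re = ρVD/μ = 848.2·0.06035·0.1436/0.00693 = 1061 < 2300, so the laminar assumption holds.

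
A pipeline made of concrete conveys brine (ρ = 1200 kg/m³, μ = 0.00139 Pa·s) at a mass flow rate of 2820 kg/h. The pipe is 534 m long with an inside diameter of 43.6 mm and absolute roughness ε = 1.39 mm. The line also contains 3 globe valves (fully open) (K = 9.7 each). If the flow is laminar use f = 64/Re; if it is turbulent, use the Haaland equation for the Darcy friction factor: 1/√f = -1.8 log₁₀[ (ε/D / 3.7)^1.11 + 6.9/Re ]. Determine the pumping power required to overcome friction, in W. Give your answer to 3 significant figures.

P ≈ 57.7 W

ṁ = 2820 kg/h = 2820/3600 = 0.7833 kg/s.
A = πD²/4 = π(0.0436)²/4 = 0.001493 m²; mean velocity V = ṁ/(ρA) = 0.7833/(1200 · 0.001493) = 0.4372 m/s.
Reynolds number Re = ρVD/μ = 1200 · 0.4372 · 0.0436 / 0.00139 = 1.646e+04.
Re > 4000 → turbulent. Relative roughness ε/D = 0.00139/0.0436 = 0.0319. Haaland: 1/√f = -1.8 log₁₀[(0.0319/3.7)^1.11 + 6.9/1.646e+04] = -1.8 log₁₀[0.00511 + 0.000419] = 4.064, so f = 0.06056.
Total minor-loss coefficient ΣK = 3·9.7 = 29.1.
ΔP = [f·L/D + ΣK]·(ρV²/2) = [0.06056·534/0.0436 + 29.1]·(1200·0.4372²/2) = [741.7 + 29.1]·114.7 = 8.841e+04 Pa.
Q = ṁ/ρ = 0.7833/1200 = 0.0006528 m³/s.
Pumping power P = QΔP = 0.0006528·8.841e+04 = 57.71 W = 57.7 W.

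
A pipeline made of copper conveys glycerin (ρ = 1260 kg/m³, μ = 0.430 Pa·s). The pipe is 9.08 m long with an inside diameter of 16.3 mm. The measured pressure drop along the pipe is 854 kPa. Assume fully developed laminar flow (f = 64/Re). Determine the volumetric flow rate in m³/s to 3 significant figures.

For laminar flow, f = 64/Re with Re = ρVD/μ, so Darcy-Weisbach reduces to ΔP = 32μLV/D². Solving for V: V = ΔP·D²/(32μL) = 8.54e+05·(0.0163)²/(32·0.43·9.08) = 1.816 m/s.
Check: Re = ρVD/μ = 1260·1.816·0.0163/0.43 = 86.74 < 2300, so the laminar assumption holds.
Q = V·A = 1.816·(π/4·0.0163²) = 0.000379 m³/s = 3.79×10^-4 m³/s.

Q ≈ 3.79×10^-4 m³/s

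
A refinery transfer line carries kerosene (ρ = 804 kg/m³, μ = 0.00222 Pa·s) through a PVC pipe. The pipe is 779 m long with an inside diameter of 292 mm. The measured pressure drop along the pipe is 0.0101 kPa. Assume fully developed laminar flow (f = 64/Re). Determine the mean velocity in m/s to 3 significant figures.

V ≈ 0.0156 m/s

For laminar flow, f = 64/Re with Re = ρVD/μ, so Darcy-Weisbach reduces to ΔP = 32μLV/D². Solving for V: V = ΔP·D²/(32μL) = 10.1·(0.292)²/(32·0.00222·779) = 0.01556 m/s.
Check: Re = ρVD/μ = 804·0.01556·0.292/0.00222 = 1646 < 2300, so the laminar assumption holds.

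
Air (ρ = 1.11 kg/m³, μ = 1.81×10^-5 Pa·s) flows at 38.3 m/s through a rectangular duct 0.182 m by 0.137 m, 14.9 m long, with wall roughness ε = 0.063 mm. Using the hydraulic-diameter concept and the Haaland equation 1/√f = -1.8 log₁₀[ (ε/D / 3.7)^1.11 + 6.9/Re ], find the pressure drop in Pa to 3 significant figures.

Hydraulic diameter D_h = 4A/P = 4·(0.182·0.137)/(2·(0.182+0.137)) = 0.09974/0.638 = 0.1563 m.
Re = ρVD_h/μ = 1.11·38.3·0.1563/1.81e-05 = 3.672e+05.
ε/D_h = 6.3e-05/0.1563 = 0.000403; Haaland gives 1/√f = -1.8 log₁₀[3.99e-05+1.88e-05] = 7.616, so f = 0.01724.
ΔP = f(L/D_h)(ρV²/2) = 0.01724·14.9/0.1563·814.1 = 1338 Pa.

ΔP ≈ 1340 Pa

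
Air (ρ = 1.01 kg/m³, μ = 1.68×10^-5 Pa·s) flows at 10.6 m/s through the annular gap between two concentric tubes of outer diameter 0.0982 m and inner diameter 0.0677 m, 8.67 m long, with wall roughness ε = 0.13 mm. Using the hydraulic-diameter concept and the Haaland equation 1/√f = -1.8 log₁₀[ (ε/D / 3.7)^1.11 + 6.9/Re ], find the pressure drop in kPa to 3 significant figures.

Hydraulic diameter D_h = 4A/P = D_o - D_i = 0.0982 - 0.0677 = 0.0305 m.
Re = ρVD_h/μ = 1.01·10.6·0.0305/1.68e-05 = 1.944e+04.
ε/D_h = 0.00013/0.0305 = 0.00426; Haaland gives 1/√f = -1.8 log₁₀[0.000547+0.000355] = 5.48, so f = 0.03329.
ΔP = f(L/D_h)(ρV²/2) = 0.03329·8.67/0.0305·56.74 = 537 Pa.
ΔP = 0.537 kPa.

ΔP ≈ 0.537 kPa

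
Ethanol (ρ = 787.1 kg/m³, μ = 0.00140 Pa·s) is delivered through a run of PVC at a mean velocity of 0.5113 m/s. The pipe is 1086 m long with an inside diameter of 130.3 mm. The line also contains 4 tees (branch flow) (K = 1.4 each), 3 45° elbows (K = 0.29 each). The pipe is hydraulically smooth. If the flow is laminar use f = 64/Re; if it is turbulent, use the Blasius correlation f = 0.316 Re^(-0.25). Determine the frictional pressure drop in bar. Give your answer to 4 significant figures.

ΔP ≈ 0.2014 bar

Reynolds number Re = ρVD/μ = 787.1 · 0.5113 · 0.1303 / 0.0014 = 3.746e+04.
Re > 4000 → turbulent. Smooth-pipe (Blasius): f = 0.316 Re^(-0.25) = 0.316/(3.746e+04)^0.25 = 0.02271.
Total minor-loss coefficient ΣK = 4·1.4 + 3·0.29 = 6.47.
ΔP = [f·L/D + ΣK]·(ρV²/2) = [0.02271·1086/0.1303 + 6.47]·(787.1·0.5113²/2) = [189.3 + 6.47]·102.9 = 2.014e+04 Pa.
ΔP = 2.014e+04 Pa = 0.2014 bar.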